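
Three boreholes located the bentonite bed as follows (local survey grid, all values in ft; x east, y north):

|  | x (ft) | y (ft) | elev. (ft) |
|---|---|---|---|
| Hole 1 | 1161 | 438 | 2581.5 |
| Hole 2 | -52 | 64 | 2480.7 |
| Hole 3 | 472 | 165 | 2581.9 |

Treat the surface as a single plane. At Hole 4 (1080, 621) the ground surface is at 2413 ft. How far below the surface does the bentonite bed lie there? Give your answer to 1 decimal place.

36.2 ft

Two edge vectors: Hole 1→Hole 2 = (-1213, -374, -100.8), Hole 1→Hole 3 = (-689, -273, 0.4).
Normal n = (Hole 1→Hole 2) × (Hole 1→Hole 3) = (-27668, 69936.4, 73463).
So ∂z/∂x = −n_x/n_z = 0.376625 and ∂z/∂y = −n_y/n_z = −0.951995.
Intercept c from Hole 1: 2581.5 − 437.26 + 416.97 = 2561.21.
At (1080, 621): z_contact = 406.75 − 591.19 + 2561.21 = 2376.78 ft.
Depth below ground = 2413 − 2376.78 = 36.2 ft.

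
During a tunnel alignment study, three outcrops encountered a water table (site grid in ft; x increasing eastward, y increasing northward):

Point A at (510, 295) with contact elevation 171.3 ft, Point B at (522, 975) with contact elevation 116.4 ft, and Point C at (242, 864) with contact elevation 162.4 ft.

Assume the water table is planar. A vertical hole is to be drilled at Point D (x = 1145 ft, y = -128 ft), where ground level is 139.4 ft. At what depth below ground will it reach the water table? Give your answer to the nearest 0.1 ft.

Let the plane be z = a·x + b·y + c.
Point B−Point A: 12a + 680b = −54.9;  Point C−Point A: −268a + 569b = −8.9.
Solving gives a = −0.133212, b = −0.078384.
Then c = 171.3 − a·510 − b·295 = 262.36.
At (1145, -128): z_contact = −152.53 + 10.03 + 262.36 = 119.87 ft.
Depth below ground = 139.4 − 119.87 = 19.5 ft.

19.5 ft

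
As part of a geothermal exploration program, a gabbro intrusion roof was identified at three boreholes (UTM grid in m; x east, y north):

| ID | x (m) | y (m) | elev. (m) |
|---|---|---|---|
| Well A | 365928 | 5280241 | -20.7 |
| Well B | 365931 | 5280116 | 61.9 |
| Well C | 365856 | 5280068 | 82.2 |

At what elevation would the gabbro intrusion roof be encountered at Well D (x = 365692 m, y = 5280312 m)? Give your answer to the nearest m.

-103 m

Two edge vectors: Well A→Well B = (3, -125, 82.6), Well A→Well C = (-72, -173, 102.9).
Normal n = (Well A→Well B) × (Well A→Well C) = (1427.3, -6255.9, -9519).
So ∂z/∂x = −n_x/n_z = 0.14994222 and ∂z/∂y = −n_y/n_z = −0.65720139.
Intercept c from Well A: -20.7 − 54868.06 + 3470181.71 = 3415292.95.
At (365692, 5280312): z = 54832.7 − 3470228.4 + 3415292.95 = -102.7 m.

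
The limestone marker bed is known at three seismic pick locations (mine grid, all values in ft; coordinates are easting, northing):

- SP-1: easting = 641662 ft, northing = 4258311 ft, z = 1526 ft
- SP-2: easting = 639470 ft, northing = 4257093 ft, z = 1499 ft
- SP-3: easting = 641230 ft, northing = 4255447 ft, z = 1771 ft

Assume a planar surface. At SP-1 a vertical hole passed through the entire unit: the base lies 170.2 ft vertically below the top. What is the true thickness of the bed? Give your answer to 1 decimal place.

169.1 ft

Two edge vectors: SP-1→SP-2 = (-2192, -1218, -27), SP-1→SP-3 = (-432, -2864, 245).
Normal n = (SP-1→SP-2) × (SP-1→SP-3) = (-375738, 548704, 5751712).
So ∂z/∂easting = −n_x/n_z = 0.06533 and ∂z/∂northing = −n_y/n_z = −0.09540.
|∇z| = √(a²+b²) = 0.11562, so dip δ = arctan(0.11562) = 6.60°.
True thickness = vertical thickness × cos δ = 170.2 × cos 6.60° = 169.1 ft.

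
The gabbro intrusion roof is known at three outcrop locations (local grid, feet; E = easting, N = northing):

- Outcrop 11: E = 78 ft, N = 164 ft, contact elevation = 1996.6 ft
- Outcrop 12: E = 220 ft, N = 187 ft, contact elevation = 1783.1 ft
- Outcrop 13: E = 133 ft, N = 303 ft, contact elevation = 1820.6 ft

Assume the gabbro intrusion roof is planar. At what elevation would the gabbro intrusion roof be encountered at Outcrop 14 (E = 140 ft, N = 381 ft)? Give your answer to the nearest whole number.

Let the plane be z = a·E + b·N + c.
Outcrop 12−Outcrop 11: 142a + 23b = −213.5;  Outcrop 13−Outcrop 11: 55a + 139b = −176.
Solving gives a = −1.38735, b = −0.71724.
Then c = 1996.6 − a·78 − b·164 = 2222.44.
At (140, 381): z = −194.2 − 273.3 + 2222.44 = 1754.9 ft.

1755 ft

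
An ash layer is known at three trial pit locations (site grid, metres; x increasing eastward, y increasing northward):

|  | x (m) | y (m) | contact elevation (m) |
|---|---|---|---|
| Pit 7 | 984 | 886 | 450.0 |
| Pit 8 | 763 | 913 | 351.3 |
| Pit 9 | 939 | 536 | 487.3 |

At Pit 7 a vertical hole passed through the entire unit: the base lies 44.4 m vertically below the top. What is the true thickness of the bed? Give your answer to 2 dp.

Two edge vectors: Pit 7→Pit 8 = (-221, 27, -98.7), Pit 7→Pit 9 = (-45, -350, 37.3).
Normal n = (Pit 7→Pit 8) × (Pit 7→Pit 9) = (-33537.9, 12684.8, 78565).
So ∂z/∂x = −n_x/n_z = 0.42688 and ∂z/∂y = −n_y/n_z = −0.16146.
|∇z| = √(a²+b²) = 0.45639, so dip δ = arctan(0.45639) = 24.53°.
True thickness = vertical thickness × cos δ = 44.4 × cos 24.53° = 40.39 m.

40.39 m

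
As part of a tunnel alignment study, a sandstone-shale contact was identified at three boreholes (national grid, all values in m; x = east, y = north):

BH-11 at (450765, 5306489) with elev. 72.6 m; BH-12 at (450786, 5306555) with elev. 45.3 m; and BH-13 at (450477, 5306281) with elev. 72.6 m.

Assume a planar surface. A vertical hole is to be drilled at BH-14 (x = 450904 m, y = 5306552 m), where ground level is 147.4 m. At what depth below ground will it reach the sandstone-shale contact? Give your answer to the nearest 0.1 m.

Let the plane be z = a·x + b·y + c.
BH-12−BH-11: 21a + 66b = −27.3;  BH-13−BH-11: −288a − 208b = 0.
Solving gives a = 0.387868852, b = −0.537049180.
Then c = 72.6 − a·450765 − b·5306489 = 2675080.46.
At (450904, 5306552): z_contact = 174891.62 − 2849879.40 + 2675080.46 = 92.68 m.
Depth below ground = 147.4 − 92.68 = 54.7 m.

54.7 m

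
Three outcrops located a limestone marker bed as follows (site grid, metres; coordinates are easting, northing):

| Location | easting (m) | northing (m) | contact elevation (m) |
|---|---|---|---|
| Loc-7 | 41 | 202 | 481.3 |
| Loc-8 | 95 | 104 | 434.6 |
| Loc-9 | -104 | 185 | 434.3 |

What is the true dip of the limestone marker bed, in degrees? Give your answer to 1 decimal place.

33.6°

Two edge vectors: Loc-7→Loc-8 = (54, -98, -46.7), Loc-7→Loc-9 = (-145, -17, -47).
Normal n = (Loc-7→Loc-8) × (Loc-7→Loc-9) = (3812.1, 9309.5, -15128).
So ∂z/∂easting = −n_x/n_z = 0.25199 and ∂z/∂northing = −n_y/n_z = 0.61538.
Gradient magnitude |∇z| = √(a² + b²) = √(0.06350 + 0.37870) = 0.66498.
True dip = arctan(0.66498) = 33.6°, dipping toward SSW (azimuth ≈ 202°).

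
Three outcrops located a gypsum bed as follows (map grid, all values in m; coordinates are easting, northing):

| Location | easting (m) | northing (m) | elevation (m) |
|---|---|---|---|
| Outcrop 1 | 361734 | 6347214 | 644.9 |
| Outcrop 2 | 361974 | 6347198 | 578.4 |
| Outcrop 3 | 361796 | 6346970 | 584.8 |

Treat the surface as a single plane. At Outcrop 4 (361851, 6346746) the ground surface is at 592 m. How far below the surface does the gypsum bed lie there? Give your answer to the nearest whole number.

62 m

Let the plane be z = a·easting + b·northing + c.
Outcrop 2−Outcrop 1: 240a − 16b = −66.5;  Outcrop 3−Outcrop 1: 62a − 244b = −60.1.
Solving gives a = −0.26515425, b = 0.17893621.
Then c = 644.9 − a·361734 − b·6347214 = −1039186.24.
At (361851, 6346746): z_contact = −95946.3 + 1135662.7 − 1039186.24 = 530.1 m.
Depth below ground = 592 − 530.1 = 62 m.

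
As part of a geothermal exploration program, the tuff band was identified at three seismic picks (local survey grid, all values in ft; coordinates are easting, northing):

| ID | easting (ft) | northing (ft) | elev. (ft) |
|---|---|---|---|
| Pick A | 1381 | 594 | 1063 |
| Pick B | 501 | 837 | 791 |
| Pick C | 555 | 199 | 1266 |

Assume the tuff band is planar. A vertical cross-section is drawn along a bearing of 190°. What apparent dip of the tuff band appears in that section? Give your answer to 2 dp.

Two edge vectors: Pick A→Pick B = (-880, 243, -272), Pick A→Pick C = (-826, -395, 203).
Normal n = (Pick A→Pick B) × (Pick A→Pick C) = (-58111, 403312, 548318).
So ∂z/∂easting = −n_x/n_z = 0.10598 and ∂z/∂northing = −n_y/n_z = −0.73554.
Unit vector along 190° is (sin 190°, cos 190°) = (-0.1736, -0.9848).
Slope in that direction = a·(-0.1736) + b·(-0.9848) = 0.70597.
Apparent dip = arctan|0.70597| = 35.22° (true dip is 36.6°, so apparent ≤ true as expected).

35.22°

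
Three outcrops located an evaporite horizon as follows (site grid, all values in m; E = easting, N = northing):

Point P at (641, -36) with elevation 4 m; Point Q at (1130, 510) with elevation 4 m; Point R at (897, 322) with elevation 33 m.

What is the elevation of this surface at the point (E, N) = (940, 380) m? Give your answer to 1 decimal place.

37.0 m

Let the plane be z = a·E + b·N + c.
Point Q−Point P: 489a + 546b = 0;  Point R−Point P: 256a + 358b = 29.
Solving gives a = −0.448733, b = 0.401887.
Then c = 4 − a·641 − b·-36 = 306.11.
At (940, 380): z = −421.8 + 152.7 + 306.11 = 37.0 m.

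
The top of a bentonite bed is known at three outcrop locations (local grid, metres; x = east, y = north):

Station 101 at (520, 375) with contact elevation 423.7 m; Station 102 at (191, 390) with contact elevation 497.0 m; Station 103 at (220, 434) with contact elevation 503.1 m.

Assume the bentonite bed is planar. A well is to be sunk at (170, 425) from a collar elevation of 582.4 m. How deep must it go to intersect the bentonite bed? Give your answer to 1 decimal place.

71.3 m

Two edge vectors: Station 101→Station 102 = (-329, 15, 73.3), Station 101→Station 103 = (-300, 59, 79.4).
Normal n = (Station 101→Station 102) × (Station 101→Station 103) = (-3133.7, 4132.6, -14911).
So ∂z/∂x = −n_x/n_z = −0.21016 and ∂z/∂y = −n_y/n_z = 0.27715.
Intercept c from Station 101: 423.7 + 109.28 − 103.93 = 429.05.
At (170, 425): z_contact = −35.73 + 117.79 + 429.05 = 511.11 m.
Depth below ground = 582.4 − 511.11 = 71.3 m.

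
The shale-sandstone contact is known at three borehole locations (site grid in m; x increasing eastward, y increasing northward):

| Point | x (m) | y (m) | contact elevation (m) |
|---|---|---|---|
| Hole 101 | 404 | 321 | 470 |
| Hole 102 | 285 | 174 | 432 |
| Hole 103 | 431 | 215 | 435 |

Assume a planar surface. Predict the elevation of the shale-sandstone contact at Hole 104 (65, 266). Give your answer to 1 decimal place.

475.6 m

Two edge vectors: Hole 101→Hole 102 = (-119, -147, -38), Hole 101→Hole 103 = (27, -106, -35).
Normal n = (Hole 101→Hole 102) × (Hole 101→Hole 103) = (1117, -5191, 16583).
So ∂z/∂x = −n_x/n_z = −0.06736 and ∂z/∂y = −n_y/n_z = 0.31303.
Intercept c from Hole 101: 470 + 27.21 − 100.48 = 396.73.
At (65, 266): z = −4.4 + 83.3 + 396.73 = 475.6 m.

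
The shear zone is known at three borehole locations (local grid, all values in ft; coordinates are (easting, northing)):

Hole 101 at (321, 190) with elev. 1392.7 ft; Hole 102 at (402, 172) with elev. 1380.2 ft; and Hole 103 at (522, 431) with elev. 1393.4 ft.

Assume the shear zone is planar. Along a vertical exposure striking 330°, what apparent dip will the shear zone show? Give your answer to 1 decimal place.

9.1°

Two edge vectors: Hole 101→Hole 102 = (81, -18, -12.5), Hole 101→Hole 103 = (201, 241, 0.7).
Normal n = (Hole 101→Hole 102) × (Hole 101→Hole 103) = (2999.9, -2569.2, 23139).
So ∂z/∂E = −n_x/n_z = −0.12965 and ∂z/∂N = −n_y/n_z = 0.11103.
Unit vector along 330° is (sin 330°, cos 330°) = (-0.5000, 0.8660).
Slope in that direction = a·(-0.5000) + b·(0.8660) = 0.16098.
Apparent dip = arctan|0.16098| = 9.1° (true dip is 9.7°, so apparent ≤ true as expected).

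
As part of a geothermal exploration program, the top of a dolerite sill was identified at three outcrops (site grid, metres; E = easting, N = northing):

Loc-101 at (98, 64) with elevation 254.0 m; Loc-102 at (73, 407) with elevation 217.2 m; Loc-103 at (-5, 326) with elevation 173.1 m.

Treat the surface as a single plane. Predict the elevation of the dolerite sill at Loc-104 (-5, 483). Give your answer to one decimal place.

Let the plane be z = a·E + b·N + c.
Loc-102−Loc-101: −25a + 343b = −36.8;  Loc-103−Loc-101: −103a + 262b = −80.9.
Solving gives a = 0.62918, b = −0.06143.
Then c = 254 − a·98 − b·64 = 196.27.
At (-5, 483): z = −3.1 − 29.7 + 196.27 = 163.5 m.

163.5 m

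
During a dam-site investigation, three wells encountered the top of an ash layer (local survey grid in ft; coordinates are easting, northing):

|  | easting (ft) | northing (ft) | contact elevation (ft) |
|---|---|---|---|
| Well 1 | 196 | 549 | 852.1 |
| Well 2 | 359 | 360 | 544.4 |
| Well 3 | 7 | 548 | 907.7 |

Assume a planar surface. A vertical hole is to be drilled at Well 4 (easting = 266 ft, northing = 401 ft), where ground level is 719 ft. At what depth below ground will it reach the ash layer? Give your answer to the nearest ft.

90 ft

Let the plane be z = a·easting + b·northing + c.
Well 2−Well 1: 163a − 189b = −307.7;  Well 3−Well 1: −189a − 1b = 55.6.
Solving gives a = −0.30142, b = 1.36809.
Then c = 852.1 − a·196 − b·549 = 160.10.
At (266, 401): z_contact = −80.2 + 548.6 + 160.10 = 628.5 ft.
Depth below ground = 719 − 628.5 = 90 ft.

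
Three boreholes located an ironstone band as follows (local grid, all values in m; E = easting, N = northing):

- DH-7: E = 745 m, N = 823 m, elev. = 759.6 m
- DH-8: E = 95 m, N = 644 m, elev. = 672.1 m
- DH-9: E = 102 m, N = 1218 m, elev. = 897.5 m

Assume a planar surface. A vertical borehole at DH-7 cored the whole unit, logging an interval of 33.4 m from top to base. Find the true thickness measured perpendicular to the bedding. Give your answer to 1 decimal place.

Let the plane be z = a·E + b·N + c.
DH-8−DH-7: −650a − 179b = −87.5;  DH-9−DH-7: −643a + 395b = 137.9.
Solving gives a = 0.02657, b = 0.39236.
|∇z| = √(a²+b²) = 0.39326, so dip δ = arctan(0.39326) = 21.47°.
True thickness = vertical thickness × cos δ = 33.4 × cos 21.47° = 31.1 m.

31.1 m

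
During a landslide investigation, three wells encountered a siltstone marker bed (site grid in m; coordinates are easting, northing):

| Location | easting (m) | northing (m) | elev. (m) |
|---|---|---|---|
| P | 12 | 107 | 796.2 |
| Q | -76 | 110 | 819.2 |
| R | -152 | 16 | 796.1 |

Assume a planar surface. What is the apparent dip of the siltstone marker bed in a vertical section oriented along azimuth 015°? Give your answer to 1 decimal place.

Two edge vectors: P→Q = (-88, 3, 23), P→R = (-164, -91, -0.1).
Normal n = (P→Q) × (P→R) = (2092.7, -3780.8, 8500).
So ∂z/∂easting = −n_x/n_z = −0.24620 and ∂z/∂northing = −n_y/n_z = 0.44480.
Unit vector along 015° is (sin 15°, cos 15°) = (0.2588, 0.9659).
Slope in that direction = a·(0.2588) + b·(0.9659) = 0.36592.
Apparent dip = arctan|0.36592| = 20.1° (true dip is 26.9°, so apparent ≤ true as expected).

20.1°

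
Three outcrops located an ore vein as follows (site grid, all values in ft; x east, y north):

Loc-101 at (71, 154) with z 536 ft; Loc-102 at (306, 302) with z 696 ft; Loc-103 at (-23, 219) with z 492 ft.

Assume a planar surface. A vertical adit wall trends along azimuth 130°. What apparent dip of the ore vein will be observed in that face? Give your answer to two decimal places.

18.80°

Two edge vectors: Loc-101→Loc-102 = (235, 148, 160), Loc-101→Loc-103 = (-94, 65, -44).
Normal n = (Loc-101→Loc-102) × (Loc-101→Loc-103) = (-16912, -4700, 29187).
So ∂z/∂x = −n_x/n_z = 0.57944 and ∂z/∂y = −n_y/n_z = 0.16103.
Unit vector along 130° is (sin 130°, cos 130°) = (0.7660, -0.6428).
Slope in that direction = a·(0.7660) + b·(-0.6428) = 0.34037.
Apparent dip = arctan|0.34037| = 18.80° (true dip is 31.0°, so apparent ≤ true as expected).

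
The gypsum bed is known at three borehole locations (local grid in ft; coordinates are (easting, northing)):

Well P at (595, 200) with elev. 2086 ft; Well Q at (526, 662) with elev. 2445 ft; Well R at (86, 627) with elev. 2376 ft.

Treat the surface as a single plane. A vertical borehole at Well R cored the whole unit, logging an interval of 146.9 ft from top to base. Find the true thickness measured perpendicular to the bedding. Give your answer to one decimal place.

114.9 ft

Let the plane be z = a·E + b·N + c.
Well Q−Well P: −69a + 462b = 359;  Well R−Well P: −509a + 427b = 290.
Solving gives a = 0.09389, b = 0.79108.
|∇z| = √(a²+b²) = 0.79663, so dip δ = arctan(0.79663) = 38.54°.
True thickness = vertical thickness × cos δ = 146.9 × cos 38.54° = 114.9 ft.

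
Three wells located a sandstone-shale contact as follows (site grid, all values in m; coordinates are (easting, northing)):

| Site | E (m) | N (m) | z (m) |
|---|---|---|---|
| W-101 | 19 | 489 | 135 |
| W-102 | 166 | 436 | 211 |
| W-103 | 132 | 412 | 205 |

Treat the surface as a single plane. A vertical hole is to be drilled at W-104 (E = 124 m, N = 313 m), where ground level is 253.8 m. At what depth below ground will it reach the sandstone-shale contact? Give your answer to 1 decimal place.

20.4 m

Let the plane be z = a·E + b·N + c.
W-102−W-101: 147a − 53b = 76;  W-103−W-101: 113a − 77b = 70.
Solving gives a = 0.40188, b = −0.31932.
Then c = 135 − a·19 − b·489 = 283.51.
At (124, 313): z_contact = 49.83 − 99.95 + 283.51 = 233.40 m.
Depth below ground = 253.8 − 233.40 = 20.4 m.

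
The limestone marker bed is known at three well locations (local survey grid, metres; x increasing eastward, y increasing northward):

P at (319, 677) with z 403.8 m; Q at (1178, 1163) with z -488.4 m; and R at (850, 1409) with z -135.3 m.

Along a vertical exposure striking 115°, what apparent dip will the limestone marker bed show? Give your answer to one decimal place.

44.1°

Let the plane be z = a·x + b·y + c.
Q−P: 859a + 486b = −892.2;  R−P: 531a + 732b = −539.1.
Solving gives a = −1.05494, b = 0.02879.
Unit vector along 115° is (sin 115°, cos 115°) = (0.9063, -0.4226).
Slope in that direction = a·(0.9063) + b·(-0.4226) = −0.96826.
Apparent dip = arctan|0.96826| = 44.1° (true dip is 46.5°, so apparent ≤ true as expected).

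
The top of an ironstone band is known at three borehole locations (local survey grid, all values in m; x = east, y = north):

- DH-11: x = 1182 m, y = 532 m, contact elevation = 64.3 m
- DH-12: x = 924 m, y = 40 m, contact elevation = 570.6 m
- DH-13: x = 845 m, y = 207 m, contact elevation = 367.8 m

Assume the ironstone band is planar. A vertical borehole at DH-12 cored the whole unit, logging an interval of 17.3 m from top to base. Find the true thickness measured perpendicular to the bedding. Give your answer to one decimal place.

11.4 m

Let the plane be z = a·x + b·y + c.
DH-12−DH-11: −258a − 492b = 506.3;  DH-13−DH-11: −337a − 325b = 303.5.
Solving gives a = 0.18578, b = −1.12649.
|∇z| = √(a²+b²) = 1.14170, so dip δ = arctan(1.14170) = 48.79°.
True thickness = vertical thickness × cos δ = 17.3 × cos 48.79° = 11.4 m.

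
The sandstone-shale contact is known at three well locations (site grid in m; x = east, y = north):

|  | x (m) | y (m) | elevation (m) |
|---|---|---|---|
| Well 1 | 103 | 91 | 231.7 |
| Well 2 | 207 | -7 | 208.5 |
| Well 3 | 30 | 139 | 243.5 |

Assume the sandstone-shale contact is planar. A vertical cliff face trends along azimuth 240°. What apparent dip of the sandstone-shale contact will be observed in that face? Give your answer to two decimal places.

5.18°

Two edge vectors: Well 1→Well 2 = (104, -98, -23.2), Well 1→Well 3 = (-73, 48, 11.8).
Normal n = (Well 1→Well 2) × (Well 1→Well 3) = (-42.8, 466.4, -2162).
So ∂z/∂x = −n_x/n_z = −0.01980 and ∂z/∂y = −n_y/n_z = 0.21573.
Unit vector along 240° is (sin 240°, cos 240°) = (-0.8660, -0.5000).
Slope in that direction = a·(-0.8660) + b·(-0.5000) = −0.09072.
Apparent dip = arctan|0.09072| = 5.18° (true dip is 12.2°, so apparent ≤ true as expected).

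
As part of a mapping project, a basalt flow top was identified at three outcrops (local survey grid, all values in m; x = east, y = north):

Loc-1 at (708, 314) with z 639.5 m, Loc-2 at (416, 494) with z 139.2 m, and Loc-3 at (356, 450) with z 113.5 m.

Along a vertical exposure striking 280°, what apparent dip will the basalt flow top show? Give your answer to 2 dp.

51.89°

Two edge vectors: Loc-1→Loc-2 = (-292, 180, -500.3), Loc-1→Loc-3 = (-352, 136, -526).
Normal n = (Loc-1→Loc-2) × (Loc-1→Loc-3) = (-26639.2, 22513.6, 23648).
So ∂z/∂x = −n_x/n_z = 1.12649 and ∂z/∂y = −n_y/n_z = −0.95203.
Unit vector along 280° is (sin 280°, cos 280°) = (-0.9848, 0.1736).
Slope in that direction = a·(-0.9848) + b·(0.1736) = −1.27469.
Apparent dip = arctan|1.27469| = 51.89° (true dip is 55.9°, so apparent ≤ true as expected).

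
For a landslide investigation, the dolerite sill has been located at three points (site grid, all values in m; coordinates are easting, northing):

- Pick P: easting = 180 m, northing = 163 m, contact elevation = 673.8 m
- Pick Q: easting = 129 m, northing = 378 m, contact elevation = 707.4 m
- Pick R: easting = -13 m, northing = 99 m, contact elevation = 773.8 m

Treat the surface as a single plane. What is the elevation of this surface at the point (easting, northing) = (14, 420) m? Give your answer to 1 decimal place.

769.5 m

Two edge vectors: Pick P→Pick Q = (-51, 215, 33.6), Pick P→Pick R = (-193, -64, 100).
Normal n = (Pick P→Pick Q) × (Pick P→Pick R) = (23650.4, -1384.8, 44759).
So ∂z/∂easting = −n_x/n_z = −0.52839 and ∂z/∂northing = −n_y/n_z = 0.03094.
Intercept c from Pick P: 673.8 + 95.11 − 5.04 = 763.87.
At (14, 420): z = −7.4 + 13.0 + 763.87 = 769.5 m.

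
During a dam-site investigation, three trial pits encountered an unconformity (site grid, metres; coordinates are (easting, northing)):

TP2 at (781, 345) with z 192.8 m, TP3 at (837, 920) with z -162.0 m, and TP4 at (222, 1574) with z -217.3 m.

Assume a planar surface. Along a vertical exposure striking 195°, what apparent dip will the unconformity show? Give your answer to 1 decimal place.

34.2°

Let the plane be z = a·E + b·N + c.
TP3−TP2: 56a + 575b = −354.8;  TP4−TP2: −559a + 1229b = −410.1.
Solving gives a = −0.51311, b = −0.56707.
Unit vector along 195° is (sin 195°, cos 195°) = (-0.2588, -0.9659).
Slope in that direction = a·(-0.2588) + b·(-0.9659) = 0.68055.
Apparent dip = arctan|0.68055| = 34.2° (true dip is 37.4°, so apparent ≤ true as expected).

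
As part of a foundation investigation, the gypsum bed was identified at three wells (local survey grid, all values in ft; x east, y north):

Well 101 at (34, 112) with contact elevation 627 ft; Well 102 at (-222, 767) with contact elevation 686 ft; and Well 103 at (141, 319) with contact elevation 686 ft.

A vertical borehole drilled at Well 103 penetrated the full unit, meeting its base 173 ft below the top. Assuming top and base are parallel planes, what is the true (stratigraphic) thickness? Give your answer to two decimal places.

Let the plane be z = a·x + b·y + c.
Well 102−Well 101: −256a + 655b = 59;  Well 103−Well 101: 107a + 207b = 59.
Solving gives a = 0.21476, b = 0.17401.
|∇z| = √(a²+b²) = 0.27641, so dip δ = arctan(0.27641) = 15.45°.
True thickness = vertical thickness × cos δ = 173 × cos 15.45° = 166.75 ft.

166.75 ft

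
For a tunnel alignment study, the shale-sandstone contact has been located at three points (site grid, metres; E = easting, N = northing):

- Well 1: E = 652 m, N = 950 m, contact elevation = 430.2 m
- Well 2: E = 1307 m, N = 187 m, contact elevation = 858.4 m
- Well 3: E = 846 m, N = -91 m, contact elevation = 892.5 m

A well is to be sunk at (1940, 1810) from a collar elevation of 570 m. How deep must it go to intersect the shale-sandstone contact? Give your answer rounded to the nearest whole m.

Two edge vectors: Well 1→Well 2 = (655, -763, 428.2), Well 1→Well 3 = (194, -1041, 462.3).
Normal n = (Well 1→Well 2) × (Well 1→Well 3) = (93021.3, -219735.7, -533833).
So ∂z/∂E = −n_x/n_z = 0.17425 and ∂z/∂N = −n_y/n_z = −0.41162.
Intercept c from Well 1: 430.2 − 113.61 + 391.04 = 707.63.
At (1940, 1810): z_contact = 338.0 − 745.0 + 707.63 = 300.6 m.
Depth below ground = 570 − 300.6 = 269 m.

269 m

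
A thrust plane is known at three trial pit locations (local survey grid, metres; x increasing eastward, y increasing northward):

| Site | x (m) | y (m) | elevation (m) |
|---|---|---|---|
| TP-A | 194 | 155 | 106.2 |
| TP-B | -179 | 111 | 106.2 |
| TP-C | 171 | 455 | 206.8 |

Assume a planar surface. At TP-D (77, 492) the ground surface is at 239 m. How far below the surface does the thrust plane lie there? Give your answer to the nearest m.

16 m

Let the plane be z = a·x + b·y + c.
TP-B−TP-A: −373a − 44b = 0;  TP-C−TP-A: −23a + 300b = 100.6.
Solving gives a = −0.03920, b = 0.33233.
Then c = 106.2 − a·194 − b·155 = 62.29.
At (77, 492): z_contact = −3.0 + 163.5 + 62.29 = 222.8 m.
Depth below ground = 239 − 222.8 = 16 m.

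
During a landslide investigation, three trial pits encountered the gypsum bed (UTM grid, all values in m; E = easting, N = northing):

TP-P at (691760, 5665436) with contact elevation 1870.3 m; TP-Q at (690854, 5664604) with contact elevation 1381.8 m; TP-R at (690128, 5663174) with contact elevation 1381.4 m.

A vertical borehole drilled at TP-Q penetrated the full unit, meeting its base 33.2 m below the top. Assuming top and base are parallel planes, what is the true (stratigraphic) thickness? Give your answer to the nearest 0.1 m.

Let the plane be z = a·E + b·N + c.
TP-Q−TP-P: −906a − 832b = −488.5;  TP-R−TP-P: −1632a − 2262b = −488.9.
Solving gives a = 1.00965, b = −0.51231.
|∇z| = √(a²+b²) = 1.13219, so dip δ = arctan(1.13219) = 48.55°.
True thickness = vertical thickness × cos δ = 33.2 × cos 48.55° = 22.0 m.

22.0 m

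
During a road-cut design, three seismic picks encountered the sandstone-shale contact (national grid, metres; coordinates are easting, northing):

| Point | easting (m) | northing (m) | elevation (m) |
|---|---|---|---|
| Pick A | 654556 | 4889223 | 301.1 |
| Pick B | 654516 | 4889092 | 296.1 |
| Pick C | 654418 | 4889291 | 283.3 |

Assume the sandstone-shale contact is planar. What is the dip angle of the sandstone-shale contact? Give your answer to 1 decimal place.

Let the plane be z = a·easting + b·northing + c.
Pick B−Pick A: −40a − 131b = −5;  Pick C−Pick A: −138a + 68b = −17.8.
Solving gives a = 0.12846, b = −0.00106.
Gradient magnitude |∇z| = √(a² + b²) = √(0.01650 + 0.00000) = 0.12847.
True dip = arctan(0.12847) = 7.3°, dipping toward W (azimuth ≈ 270°).

7.3°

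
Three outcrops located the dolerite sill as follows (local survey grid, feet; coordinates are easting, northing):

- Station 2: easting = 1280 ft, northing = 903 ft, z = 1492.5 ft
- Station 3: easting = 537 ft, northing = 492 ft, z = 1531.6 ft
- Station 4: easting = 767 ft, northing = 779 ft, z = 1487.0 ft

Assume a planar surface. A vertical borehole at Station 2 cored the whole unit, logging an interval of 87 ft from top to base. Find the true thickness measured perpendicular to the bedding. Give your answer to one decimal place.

85.1 ft

Let the plane be z = a·easting + b·northing + c.
Station 3−Station 2: −743a − 411b = 39.1;  Station 4−Station 2: −513a − 124b = −5.5.
Solving gives a = 0.05988, b = −0.20339.
|∇z| = √(a²+b²) = 0.21202, so dip δ = arctan(0.21202) = 11.97°.
True thickness = vertical thickness × cos δ = 87 × cos 11.97° = 85.1 ft.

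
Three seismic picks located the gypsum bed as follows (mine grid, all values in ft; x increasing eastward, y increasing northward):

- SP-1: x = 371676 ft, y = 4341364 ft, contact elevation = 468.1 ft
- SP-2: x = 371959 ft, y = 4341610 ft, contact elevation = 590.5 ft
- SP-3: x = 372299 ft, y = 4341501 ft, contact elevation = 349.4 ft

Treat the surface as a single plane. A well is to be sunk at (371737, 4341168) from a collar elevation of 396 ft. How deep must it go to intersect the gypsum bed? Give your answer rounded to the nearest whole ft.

Two edge vectors: SP-1→SP-2 = (283, 246, 122.4), SP-1→SP-3 = (623, 137, -118.7).
Normal n = (SP-1→SP-2) × (SP-1→SP-3) = (-45969, 109847.3, -114487).
So ∂z/∂x = −n_x/n_z = −0.40152157 and ∂z/∂y = −n_y/n_z = 0.95947400.
Intercept c from SP-1: 468.1 + 149235.93 − 4165425.89 = −4015721.86.
At (371737, 4341168): z_contact = −149260.4 + 4165237.8 − 4015721.86 = 255.6 ft.
Depth below ground = 396 − 255.6 = 140 ft.

140 ft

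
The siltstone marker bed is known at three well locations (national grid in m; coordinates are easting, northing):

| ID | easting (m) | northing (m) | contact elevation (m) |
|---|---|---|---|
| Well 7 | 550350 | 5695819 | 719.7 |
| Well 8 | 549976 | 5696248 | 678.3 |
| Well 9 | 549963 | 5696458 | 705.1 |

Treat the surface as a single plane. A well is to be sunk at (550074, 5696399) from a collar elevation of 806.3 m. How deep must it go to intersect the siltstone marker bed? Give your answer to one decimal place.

Let the plane be z = a·easting + b·northing + c.
Well 8−Well 7: −374a + 429b = −41.4;  Well 9−Well 7: −387a + 639b = −14.6.
Solving gives a = 0.276732042, b = 0.144750079.
Then c = 719.7 − a·550350 − b·5695819 = −976050.03.
At (550074, 5696399): z_contact = 152223.10 + 824554.20 − 976050.03 = 727.28 m.
Depth below ground = 806.3 − 727.28 = 79.0 m.

79.0 m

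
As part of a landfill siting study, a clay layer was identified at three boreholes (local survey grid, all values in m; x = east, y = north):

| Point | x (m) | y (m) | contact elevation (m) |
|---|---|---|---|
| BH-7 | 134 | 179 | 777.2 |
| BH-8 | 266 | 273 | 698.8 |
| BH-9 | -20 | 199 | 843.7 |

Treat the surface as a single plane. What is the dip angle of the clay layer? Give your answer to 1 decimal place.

Let the plane be z = a·x + b·y + c.
BH-8−BH-7: 132a + 94b = −78.4;  BH-9−BH-7: −154a + 20b = 66.5.
Solving gives a = −0.45682, b = −0.19254.
Gradient magnitude |∇z| = √(a² + b²) = √(0.20869 + 0.03707) = 0.49574.
True dip = arctan(0.49574) = 26.4°, dipping toward ENE (azimuth ≈ 067°).

26.4°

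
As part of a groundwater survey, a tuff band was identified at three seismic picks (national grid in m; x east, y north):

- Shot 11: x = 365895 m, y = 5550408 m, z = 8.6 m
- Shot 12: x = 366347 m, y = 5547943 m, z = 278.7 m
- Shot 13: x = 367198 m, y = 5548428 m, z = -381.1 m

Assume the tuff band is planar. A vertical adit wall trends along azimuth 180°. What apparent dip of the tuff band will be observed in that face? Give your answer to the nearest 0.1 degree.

12.8°

Let the plane be z = a·x + b·y + c.
Shot 12−Shot 11: 452a − 2465b = 270.1;  Shot 13−Shot 11: 1303a − 1980b = −389.7.
Solving gives a = −0.64543, b = −0.22792.
Unit vector along 180° is (sin 180°, cos 180°) = (0.0000, -1.0000).
Slope in that direction = a·(0.0000) + b·(-1.0000) = 0.22792.
Apparent dip = arctan|0.22792| = 12.8° (true dip is 34.4°, so apparent ≤ true as expected).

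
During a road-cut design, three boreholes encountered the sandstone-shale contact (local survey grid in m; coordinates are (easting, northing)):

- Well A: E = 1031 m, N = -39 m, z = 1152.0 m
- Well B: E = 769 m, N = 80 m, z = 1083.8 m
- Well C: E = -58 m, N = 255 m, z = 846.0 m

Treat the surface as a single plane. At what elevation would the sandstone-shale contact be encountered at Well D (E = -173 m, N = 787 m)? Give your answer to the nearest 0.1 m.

Two edge vectors: Well A→Well B = (-262, 119, -68.2), Well A→Well C = (-1089, 294, -306).
Normal n = (Well A→Well B) × (Well A→Well C) = (-16363.2, -5902.2, 52563).
So ∂z/∂E = −n_x/n_z = 0.311306 and ∂z/∂N = −n_y/n_z = 0.112288.
Intercept c from Well A: 1152 − 320.96 + 4.38 = 835.42.
At (-173, 787): z = −53.9 + 88.4 + 835.42 = 869.9 m.

869.9 m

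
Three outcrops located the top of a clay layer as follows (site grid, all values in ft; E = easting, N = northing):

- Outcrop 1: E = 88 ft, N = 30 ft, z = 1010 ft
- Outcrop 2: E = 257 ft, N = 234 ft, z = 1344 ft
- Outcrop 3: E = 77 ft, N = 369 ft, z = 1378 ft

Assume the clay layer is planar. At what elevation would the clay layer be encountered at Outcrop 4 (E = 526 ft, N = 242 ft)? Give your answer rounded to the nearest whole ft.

Two edge vectors: Outcrop 1→Outcrop 2 = (169, 204, 334), Outcrop 1→Outcrop 3 = (-11, 339, 368).
Normal n = (Outcrop 1→Outcrop 2) × (Outcrop 1→Outcrop 3) = (-38154, -65866, 59535).
So ∂z/∂E = −n_x/n_z = 0.64087 and ∂z/∂N = −n_y/n_z = 1.10634.
Intercept c from Outcrop 1: 1010 − 56.40 − 33.19 = 920.41.
At (526, 242): z = 337.1 + 267.7 + 920.41 = 1525.2 ft.

1525 ft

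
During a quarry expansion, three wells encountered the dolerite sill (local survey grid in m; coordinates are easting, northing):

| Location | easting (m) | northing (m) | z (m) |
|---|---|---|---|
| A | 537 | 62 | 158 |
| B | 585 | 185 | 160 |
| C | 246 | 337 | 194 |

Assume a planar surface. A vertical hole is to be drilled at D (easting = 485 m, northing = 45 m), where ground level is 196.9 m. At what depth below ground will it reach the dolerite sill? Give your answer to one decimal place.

Let the plane be z = a·easting + b·northing + c.
B−A: 48a + 123b = 2;  C−A: −291a + 275b = 36.
Solving gives a = −0.07915, b = 0.04715.
Then c = 158 − a·537 − b·62 = 197.58.
At (485, 45): z_contact = −38.39 + 2.12 + 197.58 = 161.31 m.
Depth below ground = 196.9 − 161.31 = 35.6 m.

35.6 m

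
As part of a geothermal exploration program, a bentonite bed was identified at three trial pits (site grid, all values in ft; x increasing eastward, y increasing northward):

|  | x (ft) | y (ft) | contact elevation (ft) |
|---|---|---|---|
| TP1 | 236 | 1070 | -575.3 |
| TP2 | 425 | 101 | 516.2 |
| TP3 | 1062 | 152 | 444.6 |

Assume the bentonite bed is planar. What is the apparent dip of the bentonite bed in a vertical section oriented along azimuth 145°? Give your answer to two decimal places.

42.42°

Let the plane be z = a·x + b·y + c.
TP2−TP1: 189a − 969b = 1091.5;  TP3−TP1: 826a − 918b = 1019.9.
Solving gives a = −0.02188, b = −1.13069.
Unit vector along 145° is (sin 145°, cos 145°) = (0.5736, -0.8192).
Slope in that direction = a·(0.5736) + b·(-0.8192) = 0.91366.
Apparent dip = arctan|0.91366| = 42.42° (true dip is 48.5°, so apparent ≤ true as expected).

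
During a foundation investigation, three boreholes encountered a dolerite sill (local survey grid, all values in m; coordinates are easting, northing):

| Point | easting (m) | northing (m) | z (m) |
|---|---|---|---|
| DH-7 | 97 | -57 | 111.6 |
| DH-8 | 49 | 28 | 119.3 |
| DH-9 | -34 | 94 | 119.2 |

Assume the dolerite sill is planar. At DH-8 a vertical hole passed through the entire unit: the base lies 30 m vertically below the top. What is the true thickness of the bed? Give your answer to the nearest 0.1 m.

29.3 m

Let the plane be z = a·easting + b·northing + c.
DH-8−DH-7: −48a + 85b = 7.7;  DH-9−DH-7: −131a + 151b = 7.6.
Solving gives a = 0.13293, b = 0.16565.
|∇z| = √(a²+b²) = 0.21240, so dip δ = arctan(0.21240) = 11.99°.
True thickness = vertical thickness × cos δ = 30 × cos 11.99° = 29.3 m.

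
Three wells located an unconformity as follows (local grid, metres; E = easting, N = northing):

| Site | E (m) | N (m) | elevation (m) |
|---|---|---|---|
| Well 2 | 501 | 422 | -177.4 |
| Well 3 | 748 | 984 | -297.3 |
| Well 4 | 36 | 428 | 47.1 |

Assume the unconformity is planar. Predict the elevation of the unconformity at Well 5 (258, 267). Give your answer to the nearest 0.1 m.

Let the plane be z = a·E + b·N + c.
Well 3−Well 2: 247a + 562b = −119.9;  Well 4−Well 2: −465a + 6b = 224.5.
Solving gives a = −0.48281, b = −0.00115.
Then c = -177.4 − a·501 − b·422 = 64.97.
At (258, 267): z = −124.6 − 0.3 + 64.97 = -59.9 m.

-59.9 m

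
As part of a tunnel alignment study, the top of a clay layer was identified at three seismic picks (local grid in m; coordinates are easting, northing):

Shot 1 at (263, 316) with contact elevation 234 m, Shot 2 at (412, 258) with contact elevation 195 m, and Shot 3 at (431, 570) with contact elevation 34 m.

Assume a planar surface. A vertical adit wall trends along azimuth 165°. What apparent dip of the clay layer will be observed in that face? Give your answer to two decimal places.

19.54°

Let the plane be z = a·easting + b·northing + c.
Shot 2−Shot 1: 149a − 58b = −39;  Shot 3−Shot 1: 168a + 254b = −200.
Solving gives a = −0.45190, b = −0.48851.
Unit vector along 165° is (sin 165°, cos 165°) = (0.2588, -0.9659).
Slope in that direction = a·(0.2588) + b·(-0.9659) = 0.35490.
Apparent dip = arctan|0.35490| = 19.54° (true dip is 33.6°, so apparent ≤ true as expected).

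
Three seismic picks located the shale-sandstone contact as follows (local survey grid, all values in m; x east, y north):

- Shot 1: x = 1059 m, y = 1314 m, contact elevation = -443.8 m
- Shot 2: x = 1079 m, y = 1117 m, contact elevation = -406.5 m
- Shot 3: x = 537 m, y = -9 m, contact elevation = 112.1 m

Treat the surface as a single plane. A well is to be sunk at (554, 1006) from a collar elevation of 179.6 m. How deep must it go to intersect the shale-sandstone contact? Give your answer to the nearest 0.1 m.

315.5 m

Let the plane be z = a·x + b·y + c.
Shot 2−Shot 1: 20a − 197b = 37.3;  Shot 3−Shot 1: −522a − 1323b = 555.9.
Solving gives a = −0.465330, b = −0.236582.
Then c = -443.8 − a·1059 − b·1314 = 359.85.
At (554, 1006): z_contact = −257.79 − 238.00 + 359.85 = -135.94 m.
Depth below ground = 179.6 − (-135.94) = 315.5 m.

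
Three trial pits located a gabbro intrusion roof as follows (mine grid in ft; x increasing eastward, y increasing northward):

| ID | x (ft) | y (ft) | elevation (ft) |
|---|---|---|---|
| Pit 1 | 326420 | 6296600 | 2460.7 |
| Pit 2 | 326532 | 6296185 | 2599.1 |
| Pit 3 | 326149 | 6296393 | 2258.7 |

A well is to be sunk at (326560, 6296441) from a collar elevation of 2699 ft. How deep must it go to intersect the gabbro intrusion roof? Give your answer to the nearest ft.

105 ft

Two edge vectors: Pit 1→Pit 2 = (112, -415, 138.4), Pit 1→Pit 3 = (-271, -207, -202).
Normal n = (Pit 1→Pit 2) × (Pit 1→Pit 3) = (112478.8, -14882.4, -135649).
So ∂z/∂x = −n_x/n_z = 0.82919004 and ∂z/∂y = −n_y/n_z = −0.10971257.
Intercept c from Pit 1: 2460.7 − 270664.21 + 690816.15 = 422612.64.
At (326560, 6296441): z_contact = 270780.3 − 690798.7 + 422612.64 = 2594.2 ft.
Depth below ground = 2699 − 2594.2 = 105 ft.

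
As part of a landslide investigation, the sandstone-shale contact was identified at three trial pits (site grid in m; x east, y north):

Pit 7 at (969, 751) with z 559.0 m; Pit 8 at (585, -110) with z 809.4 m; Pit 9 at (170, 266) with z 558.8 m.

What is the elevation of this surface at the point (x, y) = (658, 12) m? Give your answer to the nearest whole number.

Let the plane be z = a·x + b·y + c.
Pit 8−Pit 7: −384a − 861b = 250.4;  Pit 9−Pit 7: −799a − 485b = −0.2.
Solving gives a = 0.24241, b = −0.39894.
Then c = 559 − a·969 − b·751 = 623.71.
At (658, 12): z = 159.5 − 4.8 + 623.71 = 778.4 m.

778 m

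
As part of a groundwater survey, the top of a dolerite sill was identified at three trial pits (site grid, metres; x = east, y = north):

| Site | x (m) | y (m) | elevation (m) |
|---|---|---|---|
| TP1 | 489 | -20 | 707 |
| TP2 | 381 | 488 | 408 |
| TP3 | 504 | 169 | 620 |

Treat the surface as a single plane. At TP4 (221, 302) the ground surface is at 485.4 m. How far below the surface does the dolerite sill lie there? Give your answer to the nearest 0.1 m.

Let the plane be z = a·x + b·y + c.
TP2−TP1: −108a + 508b = −299;  TP3−TP1: 15a + 189b = −87.
Solving gives a = 0.43932, b = −0.49518.
Then c = 707 − a·489 − b·-20 = 482.27.
At (221, 302): z_contact = 97.09 − 149.55 + 482.27 = 429.81 m.
Depth below ground = 485.4 − 429.81 = 55.6 m.

55.6 m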